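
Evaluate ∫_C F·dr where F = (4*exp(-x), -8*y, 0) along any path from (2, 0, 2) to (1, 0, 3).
4*(1 - E)*exp(-2)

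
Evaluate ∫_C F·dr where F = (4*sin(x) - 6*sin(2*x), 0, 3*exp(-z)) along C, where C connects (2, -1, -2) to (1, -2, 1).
7*cos(2) - 4*cos(1) - 3*exp(-1) - 3*cos(4) + 3*exp(2)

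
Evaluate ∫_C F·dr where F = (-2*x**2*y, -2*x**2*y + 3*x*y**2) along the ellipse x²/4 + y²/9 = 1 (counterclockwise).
105*pi/2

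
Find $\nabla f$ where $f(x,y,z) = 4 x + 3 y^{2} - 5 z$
(4, 6*y, -5)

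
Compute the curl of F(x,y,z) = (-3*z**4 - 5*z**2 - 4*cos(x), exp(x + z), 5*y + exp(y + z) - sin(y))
(-exp(x + z) + exp(y + z) - cos(y) + 5, -12*z**3 - 10*z, exp(x + z))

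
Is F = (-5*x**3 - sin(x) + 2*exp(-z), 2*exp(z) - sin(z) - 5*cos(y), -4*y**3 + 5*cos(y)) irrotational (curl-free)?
No, ∇×F = (-12*y**2 - 2*exp(z) - 5*sin(y) + cos(z), -2*exp(-z), 0)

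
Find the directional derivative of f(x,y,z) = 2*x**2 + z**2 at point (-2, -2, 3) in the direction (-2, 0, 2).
7*sqrt(2)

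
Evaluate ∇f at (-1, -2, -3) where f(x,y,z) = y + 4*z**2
(0, 1, -24)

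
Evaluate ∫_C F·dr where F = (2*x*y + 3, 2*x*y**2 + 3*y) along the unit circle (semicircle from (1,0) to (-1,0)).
-6 + pi/4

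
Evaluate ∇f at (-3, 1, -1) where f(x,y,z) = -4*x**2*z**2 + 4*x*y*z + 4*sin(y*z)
(20, 12 - 4*cos(1), 4*cos(1) + 60)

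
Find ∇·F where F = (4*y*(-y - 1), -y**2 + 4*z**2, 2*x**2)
-2*y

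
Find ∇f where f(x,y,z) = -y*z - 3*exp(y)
(0, -z - 3*exp(y), -y)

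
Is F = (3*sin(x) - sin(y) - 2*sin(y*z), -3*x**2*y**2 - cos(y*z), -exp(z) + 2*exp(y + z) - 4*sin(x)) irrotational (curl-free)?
No, ∇×F = (-y*sin(y*z) + 2*exp(y + z), -2*y*cos(y*z) + 4*cos(x), -6*x*y**2 + 2*z*cos(y*z) + cos(y))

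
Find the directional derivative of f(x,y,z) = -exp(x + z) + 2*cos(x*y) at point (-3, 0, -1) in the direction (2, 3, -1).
-sqrt(14)*exp(-4)/14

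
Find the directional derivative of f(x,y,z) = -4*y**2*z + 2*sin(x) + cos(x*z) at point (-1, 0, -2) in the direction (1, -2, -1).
sqrt(6)*(sin(2) + 2*cos(1))/6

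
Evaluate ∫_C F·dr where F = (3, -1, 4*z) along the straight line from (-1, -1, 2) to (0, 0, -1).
-4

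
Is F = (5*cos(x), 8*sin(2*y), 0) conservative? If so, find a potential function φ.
Yes, F is conservative. φ = 5*sin(x) - 4*cos(2*y)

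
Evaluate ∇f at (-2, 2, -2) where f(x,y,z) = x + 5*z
(1, 0, 5)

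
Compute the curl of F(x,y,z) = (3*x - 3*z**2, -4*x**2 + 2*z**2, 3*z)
(-4*z, -6*z, -8*x)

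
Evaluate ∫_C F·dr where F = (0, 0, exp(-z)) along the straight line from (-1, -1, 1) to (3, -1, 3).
-(1 - exp(2))*exp(-3)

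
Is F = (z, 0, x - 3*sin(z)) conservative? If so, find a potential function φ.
Yes, F is conservative. φ = x*z + 3*cos(z)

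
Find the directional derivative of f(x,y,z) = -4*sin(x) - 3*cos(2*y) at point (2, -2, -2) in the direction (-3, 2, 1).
6*sqrt(14)*(cos(2) - sin(4))/7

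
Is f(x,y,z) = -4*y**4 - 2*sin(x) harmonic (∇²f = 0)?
No, ∇²f = -48*y**2 + 2*sin(x)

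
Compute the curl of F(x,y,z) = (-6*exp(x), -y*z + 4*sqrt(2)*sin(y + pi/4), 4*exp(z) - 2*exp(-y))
(y + 2*exp(-y), 0, 0)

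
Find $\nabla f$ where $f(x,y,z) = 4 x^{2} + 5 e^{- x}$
(8*x - 5*exp(-x), 0, 0)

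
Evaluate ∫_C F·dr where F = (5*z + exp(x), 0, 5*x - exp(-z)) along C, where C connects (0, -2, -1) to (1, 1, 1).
exp(-1) + 4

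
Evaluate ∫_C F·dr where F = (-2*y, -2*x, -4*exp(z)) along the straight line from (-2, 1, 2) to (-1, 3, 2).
2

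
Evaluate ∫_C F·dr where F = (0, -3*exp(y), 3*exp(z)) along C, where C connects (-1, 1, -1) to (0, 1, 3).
-(3 - 3*exp(4))*exp(-1)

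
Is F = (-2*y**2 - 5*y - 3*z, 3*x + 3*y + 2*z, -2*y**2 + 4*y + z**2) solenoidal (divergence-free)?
No, ∇·F = 2*z + 3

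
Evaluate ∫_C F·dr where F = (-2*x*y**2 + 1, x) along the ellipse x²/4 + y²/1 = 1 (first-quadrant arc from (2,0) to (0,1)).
pi/2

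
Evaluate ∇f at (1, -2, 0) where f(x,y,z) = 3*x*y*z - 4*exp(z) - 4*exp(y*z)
(0, 0, -2)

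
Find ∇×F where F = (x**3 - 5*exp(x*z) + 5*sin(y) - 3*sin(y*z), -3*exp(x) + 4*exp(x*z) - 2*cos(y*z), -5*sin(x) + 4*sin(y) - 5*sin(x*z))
(-4*x*exp(x*z) - 2*y*sin(y*z) + 4*cos(y), -5*x*exp(x*z) - 3*y*cos(y*z) + 5*z*cos(x*z) + 5*cos(x), 4*z*exp(x*z) + 3*z*cos(y*z) - 3*exp(x) - 5*cos(y))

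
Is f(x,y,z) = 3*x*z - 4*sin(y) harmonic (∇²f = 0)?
No, ∇²f = 4*sin(y)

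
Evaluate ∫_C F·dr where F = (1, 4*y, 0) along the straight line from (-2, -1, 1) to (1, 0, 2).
1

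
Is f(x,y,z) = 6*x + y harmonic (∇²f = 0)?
Yes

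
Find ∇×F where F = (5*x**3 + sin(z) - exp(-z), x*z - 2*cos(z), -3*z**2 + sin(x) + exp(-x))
(-x - 2*sin(z), -cos(x) + cos(z) + exp(-z) + exp(-x), z)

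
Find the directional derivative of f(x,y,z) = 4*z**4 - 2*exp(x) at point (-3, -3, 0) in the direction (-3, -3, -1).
6*sqrt(19)*exp(-3)/19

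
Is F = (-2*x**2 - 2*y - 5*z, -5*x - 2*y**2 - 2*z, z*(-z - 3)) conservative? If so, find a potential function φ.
No, ∇×F = (2, -5, -3) ≠ 0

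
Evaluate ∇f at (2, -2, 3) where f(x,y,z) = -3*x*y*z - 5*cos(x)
(5*sin(2) + 18, -18, 12)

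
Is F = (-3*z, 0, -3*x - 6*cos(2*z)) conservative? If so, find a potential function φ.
Yes, F is conservative. φ = -3*x*z - 3*sin(2*z)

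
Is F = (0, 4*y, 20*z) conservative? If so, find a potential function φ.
Yes, F is conservative. φ = 2*y**2 + 10*z**2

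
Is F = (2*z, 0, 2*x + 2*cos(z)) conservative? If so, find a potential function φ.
Yes, F is conservative. φ = 2*x*z + 2*sin(z)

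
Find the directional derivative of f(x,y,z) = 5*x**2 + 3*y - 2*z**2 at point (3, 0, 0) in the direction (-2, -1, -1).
-21*sqrt(6)/2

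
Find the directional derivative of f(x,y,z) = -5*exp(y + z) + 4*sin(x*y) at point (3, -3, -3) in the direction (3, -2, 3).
-5*sqrt(22)*(12*exp(6)*cos(9) + 1)*exp(-6)/22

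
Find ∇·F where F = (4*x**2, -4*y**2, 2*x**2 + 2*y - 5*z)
8*x - 8*y - 5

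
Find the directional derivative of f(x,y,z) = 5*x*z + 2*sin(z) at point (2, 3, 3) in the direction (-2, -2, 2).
sqrt(3)*(-5 + 2*cos(3))/3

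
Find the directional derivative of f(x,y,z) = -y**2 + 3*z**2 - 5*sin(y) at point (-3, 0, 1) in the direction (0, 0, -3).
-6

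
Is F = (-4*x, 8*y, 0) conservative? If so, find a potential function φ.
Yes, F is conservative. φ = -2*x**2 + 4*y**2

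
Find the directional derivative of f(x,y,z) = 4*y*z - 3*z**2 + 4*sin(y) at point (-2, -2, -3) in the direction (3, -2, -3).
-sqrt(22)*(4*cos(2) + 3)/11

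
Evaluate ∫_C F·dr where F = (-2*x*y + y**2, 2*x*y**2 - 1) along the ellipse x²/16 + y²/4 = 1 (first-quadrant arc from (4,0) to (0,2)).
26/3 + 4*pi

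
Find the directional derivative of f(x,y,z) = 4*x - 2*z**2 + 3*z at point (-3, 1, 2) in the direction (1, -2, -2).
14/3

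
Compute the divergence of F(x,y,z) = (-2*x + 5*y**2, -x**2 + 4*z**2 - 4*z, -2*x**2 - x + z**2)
2*z - 2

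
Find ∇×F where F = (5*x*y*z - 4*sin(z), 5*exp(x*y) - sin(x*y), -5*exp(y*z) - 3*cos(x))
(-5*z*exp(y*z), 5*x*y - 3*sin(x) - 4*cos(z), -5*x*z + 5*y*exp(x*y) - y*cos(x*y))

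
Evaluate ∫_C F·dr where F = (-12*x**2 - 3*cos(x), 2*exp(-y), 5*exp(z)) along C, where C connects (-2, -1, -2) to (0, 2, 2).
-32 - 3*sin(2) - 7*exp(-2) + 2*E + 5*exp(2)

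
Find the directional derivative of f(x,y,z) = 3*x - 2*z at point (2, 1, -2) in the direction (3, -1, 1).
7*sqrt(11)/11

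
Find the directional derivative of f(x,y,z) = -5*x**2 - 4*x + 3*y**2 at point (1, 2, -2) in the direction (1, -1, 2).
-13*sqrt(6)/3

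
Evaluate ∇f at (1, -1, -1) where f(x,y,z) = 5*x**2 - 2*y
(10, -2, 0)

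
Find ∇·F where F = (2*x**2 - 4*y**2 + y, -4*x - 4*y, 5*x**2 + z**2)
4*x + 2*z - 4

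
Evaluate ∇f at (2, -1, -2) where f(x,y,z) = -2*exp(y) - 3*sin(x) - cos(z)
(-3*cos(2), -2*exp(-1), -sin(2))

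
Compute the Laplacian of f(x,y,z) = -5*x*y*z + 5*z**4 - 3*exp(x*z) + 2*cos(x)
-3*x**2*exp(x*z) - 3*z**2*exp(x*z) + 60*z**2 - 2*cos(x)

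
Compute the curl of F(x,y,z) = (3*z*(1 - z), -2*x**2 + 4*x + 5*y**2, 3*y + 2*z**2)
(3, 3 - 6*z, 4 - 4*x)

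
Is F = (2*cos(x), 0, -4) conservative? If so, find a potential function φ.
Yes, F is conservative. φ = -4*z + 2*sin(x)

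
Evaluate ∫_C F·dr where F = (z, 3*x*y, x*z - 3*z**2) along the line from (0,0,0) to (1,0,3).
-45/2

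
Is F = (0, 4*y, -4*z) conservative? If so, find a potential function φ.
Yes, F is conservative. φ = 2*y**2 - 2*z**2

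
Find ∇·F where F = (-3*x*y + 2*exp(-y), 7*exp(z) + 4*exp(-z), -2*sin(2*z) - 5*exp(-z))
-3*y - 4*cos(2*z) + 5*exp(-z)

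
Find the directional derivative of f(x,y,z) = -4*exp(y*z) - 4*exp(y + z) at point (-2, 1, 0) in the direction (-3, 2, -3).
2*sqrt(22)*(E + 3)/11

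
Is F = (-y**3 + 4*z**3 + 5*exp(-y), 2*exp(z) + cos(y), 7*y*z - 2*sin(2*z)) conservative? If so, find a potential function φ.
No, ∇×F = (7*z - 2*exp(z), 12*z**2, 3*y**2 + 5*exp(-y)) ≠ 0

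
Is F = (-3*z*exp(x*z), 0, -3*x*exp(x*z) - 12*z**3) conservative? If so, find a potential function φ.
Yes, F is conservative. φ = -3*z**4 - 3*exp(x*z)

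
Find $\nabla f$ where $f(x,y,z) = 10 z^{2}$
(0, 0, 20*z)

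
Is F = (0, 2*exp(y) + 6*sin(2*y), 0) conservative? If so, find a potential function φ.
Yes, F is conservative. φ = 2*exp(y) - 3*cos(2*y)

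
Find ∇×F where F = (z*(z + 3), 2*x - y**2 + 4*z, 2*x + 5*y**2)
(10*y - 4, 2*z + 1, 2)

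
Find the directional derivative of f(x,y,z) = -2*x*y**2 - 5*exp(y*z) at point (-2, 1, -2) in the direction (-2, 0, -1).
sqrt(5)*(5 + 4*exp(2))*exp(-2)/5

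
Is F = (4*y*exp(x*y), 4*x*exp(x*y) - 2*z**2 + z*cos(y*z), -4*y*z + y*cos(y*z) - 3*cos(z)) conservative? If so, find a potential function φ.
Yes, F is conservative. φ = -2*y*z**2 + 4*exp(x*y) - 3*sin(z) + sin(y*z)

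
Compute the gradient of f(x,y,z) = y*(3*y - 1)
(0, 6*y - 1, 0)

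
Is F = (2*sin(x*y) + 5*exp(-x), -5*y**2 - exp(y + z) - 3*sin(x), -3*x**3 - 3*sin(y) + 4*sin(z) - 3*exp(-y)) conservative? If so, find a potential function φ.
No, ∇×F = (exp(y + z) - 3*cos(y) + 3*exp(-y), 9*x**2, -2*x*cos(x*y) - 3*cos(x)) ≠ 0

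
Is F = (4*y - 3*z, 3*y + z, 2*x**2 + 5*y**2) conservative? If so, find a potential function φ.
No, ∇×F = (10*y - 1, -4*x - 3, -4) ≠ 0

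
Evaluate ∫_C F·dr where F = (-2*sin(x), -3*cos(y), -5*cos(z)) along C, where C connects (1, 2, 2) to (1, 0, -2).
13*sin(2)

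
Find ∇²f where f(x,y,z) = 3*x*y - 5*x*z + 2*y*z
0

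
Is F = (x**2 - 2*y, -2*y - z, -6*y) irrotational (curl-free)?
No, ∇×F = (-5, 0, 2)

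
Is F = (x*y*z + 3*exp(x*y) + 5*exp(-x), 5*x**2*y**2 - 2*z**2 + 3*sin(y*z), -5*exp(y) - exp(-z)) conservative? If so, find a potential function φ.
No, ∇×F = (-3*y*cos(y*z) + 4*z - 5*exp(y), x*y, x*(10*y**2 - z - 3*exp(x*y))) ≠ 0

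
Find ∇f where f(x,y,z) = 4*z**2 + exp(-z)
(0, 0, 8*z - exp(-z))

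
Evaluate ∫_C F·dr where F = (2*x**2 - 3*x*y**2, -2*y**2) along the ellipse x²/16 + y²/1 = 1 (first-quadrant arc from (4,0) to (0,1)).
-94/3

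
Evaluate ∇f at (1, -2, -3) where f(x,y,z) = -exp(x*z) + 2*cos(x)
(-2*sin(1) + 3*exp(-3), 0, -exp(-3))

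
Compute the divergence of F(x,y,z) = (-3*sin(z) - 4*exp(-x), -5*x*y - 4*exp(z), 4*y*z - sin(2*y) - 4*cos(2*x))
-5*x + 4*y + 4*exp(-x)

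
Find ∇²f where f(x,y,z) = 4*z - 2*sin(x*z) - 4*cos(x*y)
2*x**2*sin(x*z) + 4*x**2*cos(x*y) + 4*y**2*cos(x*y) + 2*z**2*sin(x*z)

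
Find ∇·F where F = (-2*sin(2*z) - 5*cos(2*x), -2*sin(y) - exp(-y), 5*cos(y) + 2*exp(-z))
10*sin(2*x) - 2*cos(y) - 2*exp(-z) + exp(-y)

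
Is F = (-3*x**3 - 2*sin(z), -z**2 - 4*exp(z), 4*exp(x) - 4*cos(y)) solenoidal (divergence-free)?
No, ∇·F = -9*x**2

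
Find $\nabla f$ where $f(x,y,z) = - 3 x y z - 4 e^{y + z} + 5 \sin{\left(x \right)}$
(-3*y*z + 5*cos(x), -3*x*z - 4*exp(y + z), -3*x*y - 4*exp(y + z))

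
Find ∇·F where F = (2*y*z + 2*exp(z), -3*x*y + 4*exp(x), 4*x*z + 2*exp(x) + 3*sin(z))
x + 3*cos(z)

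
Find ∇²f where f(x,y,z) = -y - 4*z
0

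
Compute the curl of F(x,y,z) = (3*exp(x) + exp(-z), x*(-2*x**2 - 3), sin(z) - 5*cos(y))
(5*sin(y), -exp(-z), -6*x**2 - 3)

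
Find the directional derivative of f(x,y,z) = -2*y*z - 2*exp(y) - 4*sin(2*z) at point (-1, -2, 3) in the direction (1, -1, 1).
2*sqrt(3)*(-4*exp(2)*cos(6) + 1 + 5*exp(2))*exp(-2)/3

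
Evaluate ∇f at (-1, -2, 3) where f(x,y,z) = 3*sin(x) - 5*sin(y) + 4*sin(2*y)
(3*cos(1), 8*cos(4) - 5*cos(2), 0)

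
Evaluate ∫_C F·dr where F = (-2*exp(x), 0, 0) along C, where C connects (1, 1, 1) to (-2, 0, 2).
-(2 - 2*exp(3))*exp(-2)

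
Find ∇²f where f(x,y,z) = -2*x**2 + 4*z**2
4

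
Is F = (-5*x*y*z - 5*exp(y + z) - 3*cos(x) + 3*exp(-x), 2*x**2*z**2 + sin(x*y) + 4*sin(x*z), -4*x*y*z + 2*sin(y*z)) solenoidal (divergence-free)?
No, ∇·F = -4*x*y + x*cos(x*y) - 5*y*z + 2*y*cos(y*z) + 3*sin(x) - 3*exp(-x)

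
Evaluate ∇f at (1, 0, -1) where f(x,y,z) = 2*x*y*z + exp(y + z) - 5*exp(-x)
(5*exp(-1), -2 + exp(-1), exp(-1))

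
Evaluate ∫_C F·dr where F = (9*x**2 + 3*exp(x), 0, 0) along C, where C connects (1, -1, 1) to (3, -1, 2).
-3*E + 3*exp(3) + 78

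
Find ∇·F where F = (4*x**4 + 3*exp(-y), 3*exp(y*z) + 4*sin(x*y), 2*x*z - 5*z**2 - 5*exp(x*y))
16*x**3 + 4*x*cos(x*y) + 2*x + 3*z*exp(y*z) - 10*z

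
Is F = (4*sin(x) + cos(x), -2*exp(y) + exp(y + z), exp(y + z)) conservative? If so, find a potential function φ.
Yes, F is conservative. φ = -2*exp(y) + exp(y + z) + sin(x) - 4*cos(x)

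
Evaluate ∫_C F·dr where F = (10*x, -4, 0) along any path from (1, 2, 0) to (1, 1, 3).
4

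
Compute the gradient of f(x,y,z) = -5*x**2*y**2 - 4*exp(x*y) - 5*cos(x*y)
(y*(-10*x*y - 4*exp(x*y) + 5*sin(x*y)), x*(-10*x*y - 4*exp(x*y) + 5*sin(x*y)), 0)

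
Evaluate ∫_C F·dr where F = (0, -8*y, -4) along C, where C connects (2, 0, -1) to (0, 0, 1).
-8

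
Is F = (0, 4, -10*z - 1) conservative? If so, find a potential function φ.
Yes, F is conservative. φ = 4*y - 5*z**2 - z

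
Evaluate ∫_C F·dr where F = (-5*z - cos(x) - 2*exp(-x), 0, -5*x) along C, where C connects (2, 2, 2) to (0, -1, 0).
-2*exp(-2) + sin(2) + 22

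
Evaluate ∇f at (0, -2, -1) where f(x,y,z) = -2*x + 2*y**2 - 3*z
(-2, -8, -3)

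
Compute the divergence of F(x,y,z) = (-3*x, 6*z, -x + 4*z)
1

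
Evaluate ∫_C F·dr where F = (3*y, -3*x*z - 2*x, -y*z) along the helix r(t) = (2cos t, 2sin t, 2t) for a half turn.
6*pi*(-pi - 3)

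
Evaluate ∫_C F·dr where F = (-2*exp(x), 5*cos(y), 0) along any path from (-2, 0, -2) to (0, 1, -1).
-2 + 2*exp(-2) + 5*sin(1)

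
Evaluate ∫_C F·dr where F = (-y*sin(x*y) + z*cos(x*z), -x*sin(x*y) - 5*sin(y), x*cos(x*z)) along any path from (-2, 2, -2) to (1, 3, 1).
6*cos(3) + sin(1) - sqrt(2)*sin(pi/4 + 4) - 5*cos(2)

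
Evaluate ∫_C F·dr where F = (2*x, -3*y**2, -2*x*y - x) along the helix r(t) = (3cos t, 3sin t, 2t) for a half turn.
0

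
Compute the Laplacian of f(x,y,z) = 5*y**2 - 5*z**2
0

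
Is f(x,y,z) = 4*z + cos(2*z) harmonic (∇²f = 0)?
No, ∇²f = -4*cos(2*z)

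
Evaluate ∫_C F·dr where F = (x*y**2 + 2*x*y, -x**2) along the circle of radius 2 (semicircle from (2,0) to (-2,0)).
0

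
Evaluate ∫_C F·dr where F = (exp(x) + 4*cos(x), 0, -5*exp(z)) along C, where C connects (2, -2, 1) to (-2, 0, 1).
-exp(2) - 8*sin(2) + exp(-2)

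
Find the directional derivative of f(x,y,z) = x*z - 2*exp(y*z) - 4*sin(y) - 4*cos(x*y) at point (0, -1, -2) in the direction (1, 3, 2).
sqrt(14)*(-6*cos(1) - 1 + 8*exp(2))/7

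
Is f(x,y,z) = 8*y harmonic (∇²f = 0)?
Yes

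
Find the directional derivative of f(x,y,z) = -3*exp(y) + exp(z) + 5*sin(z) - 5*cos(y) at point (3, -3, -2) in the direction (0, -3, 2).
sqrt(13)*(10*exp(3)*cos(2) + 2*E + 9 + 15*exp(3)*sin(3))*exp(-3)/13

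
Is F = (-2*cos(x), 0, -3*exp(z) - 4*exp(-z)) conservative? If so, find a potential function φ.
Yes, F is conservative. φ = -3*exp(z) - 2*sin(x) + 4*exp(-z)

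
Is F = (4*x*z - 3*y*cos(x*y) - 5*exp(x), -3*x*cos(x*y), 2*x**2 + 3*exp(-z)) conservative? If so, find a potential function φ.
Yes, F is conservative. φ = 2*x**2*z - 5*exp(x) - 3*sin(x*y) - 3*exp(-z)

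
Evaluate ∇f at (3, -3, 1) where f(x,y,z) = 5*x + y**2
(5, -6, 0)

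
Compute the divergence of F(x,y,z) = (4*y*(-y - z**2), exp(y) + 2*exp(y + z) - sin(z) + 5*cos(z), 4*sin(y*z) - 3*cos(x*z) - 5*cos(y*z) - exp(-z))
3*x*sin(x*z) + 5*y*sin(y*z) + 4*y*cos(y*z) + exp(y) + 2*exp(y + z) + exp(-z)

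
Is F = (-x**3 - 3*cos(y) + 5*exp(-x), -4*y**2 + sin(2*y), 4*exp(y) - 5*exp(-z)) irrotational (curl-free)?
No, ∇×F = (4*exp(y), 0, -3*sin(y))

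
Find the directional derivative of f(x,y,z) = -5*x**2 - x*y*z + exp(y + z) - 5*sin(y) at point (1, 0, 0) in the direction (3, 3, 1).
-41*sqrt(19)/19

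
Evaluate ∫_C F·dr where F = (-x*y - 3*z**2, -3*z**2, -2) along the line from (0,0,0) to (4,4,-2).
-148/3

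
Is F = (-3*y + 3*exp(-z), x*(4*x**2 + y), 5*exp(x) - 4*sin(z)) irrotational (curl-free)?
No, ∇×F = (0, -5*exp(x) - 3*exp(-z), 12*x**2 + y + 3)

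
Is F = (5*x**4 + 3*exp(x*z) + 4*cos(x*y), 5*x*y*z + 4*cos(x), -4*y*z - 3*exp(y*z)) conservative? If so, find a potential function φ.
No, ∇×F = (-5*x*y - 3*z*exp(y*z) - 4*z, 3*x*exp(x*z), 4*x*sin(x*y) + 5*y*z - 4*sin(x)) ≠ 0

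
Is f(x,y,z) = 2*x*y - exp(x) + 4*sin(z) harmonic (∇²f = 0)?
No, ∇²f = -exp(x) - 4*sin(z)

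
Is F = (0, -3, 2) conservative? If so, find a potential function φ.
Yes, F is conservative. φ = -3*y + 2*z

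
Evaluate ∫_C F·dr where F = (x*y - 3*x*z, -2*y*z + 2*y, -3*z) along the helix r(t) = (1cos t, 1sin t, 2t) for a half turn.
pi*(-12*pi - 1)/2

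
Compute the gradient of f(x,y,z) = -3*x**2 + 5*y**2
(-6*x, 10*y, 0)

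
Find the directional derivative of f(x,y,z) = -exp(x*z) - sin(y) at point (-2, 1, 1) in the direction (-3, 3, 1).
sqrt(19)*(-3*exp(2)*cos(1) + 5)*exp(-2)/19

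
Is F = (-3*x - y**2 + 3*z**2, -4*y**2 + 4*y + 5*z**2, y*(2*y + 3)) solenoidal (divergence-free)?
No, ∇·F = 1 - 8*y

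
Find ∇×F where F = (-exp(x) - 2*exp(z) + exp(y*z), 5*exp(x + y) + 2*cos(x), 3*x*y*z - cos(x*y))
(x*(3*z + sin(x*y)), -3*y*z + y*exp(y*z) - y*sin(x*y) - 2*exp(z), -z*exp(y*z) + 5*exp(x + y) - 2*sin(x))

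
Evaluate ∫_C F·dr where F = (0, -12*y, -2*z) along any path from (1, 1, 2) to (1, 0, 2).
6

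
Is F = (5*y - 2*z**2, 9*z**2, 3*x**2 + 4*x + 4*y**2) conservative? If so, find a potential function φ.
No, ∇×F = (8*y - 18*z, -6*x - 4*z - 4, -5) ≠ 0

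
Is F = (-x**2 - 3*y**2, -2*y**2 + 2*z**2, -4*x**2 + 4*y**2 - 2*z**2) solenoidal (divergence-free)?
No, ∇·F = -2*x - 4*y - 4*z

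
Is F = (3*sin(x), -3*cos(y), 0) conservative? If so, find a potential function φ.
Yes, F is conservative. φ = -3*sin(y) - 3*cos(x)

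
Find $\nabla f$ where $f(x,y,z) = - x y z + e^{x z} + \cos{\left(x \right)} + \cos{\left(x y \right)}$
(-y*z - y*sin(x*y) + z*exp(x*z) - sin(x), -x*(z + sin(x*y)), x*(-y + exp(x*z)))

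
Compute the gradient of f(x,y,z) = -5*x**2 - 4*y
(-10*x, -4, 0)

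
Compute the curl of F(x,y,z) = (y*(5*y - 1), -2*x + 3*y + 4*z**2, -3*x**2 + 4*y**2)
(8*y - 8*z, 6*x, -10*y - 1)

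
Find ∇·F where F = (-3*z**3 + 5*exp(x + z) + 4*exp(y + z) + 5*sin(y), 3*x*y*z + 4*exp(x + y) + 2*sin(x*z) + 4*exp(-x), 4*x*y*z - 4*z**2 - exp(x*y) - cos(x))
4*x*y + 3*x*z - 8*z + 4*exp(x + y) + 5*exp(x + z)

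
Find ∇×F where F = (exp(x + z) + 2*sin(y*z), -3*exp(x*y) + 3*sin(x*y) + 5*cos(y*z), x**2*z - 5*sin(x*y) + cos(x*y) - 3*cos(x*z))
(-x*sin(x*y) - 5*x*cos(x*y) + 5*y*sin(y*z), -2*x*z + y*sin(x*y) + 5*y*cos(x*y) + 2*y*cos(y*z) - 3*z*sin(x*z) + exp(x + z), -3*y*exp(x*y) + 3*y*cos(x*y) - 2*z*cos(y*z))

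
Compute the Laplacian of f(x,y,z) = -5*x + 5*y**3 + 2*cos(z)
30*y - 2*cos(z)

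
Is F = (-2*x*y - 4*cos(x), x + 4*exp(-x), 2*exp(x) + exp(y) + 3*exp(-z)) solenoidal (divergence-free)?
No, ∇·F = -2*y + 4*sin(x) - 3*exp(-z)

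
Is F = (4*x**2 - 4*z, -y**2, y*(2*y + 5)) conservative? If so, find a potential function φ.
No, ∇×F = (4*y + 5, -4, 0) ≠ 0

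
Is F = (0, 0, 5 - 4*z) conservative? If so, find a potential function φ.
Yes, F is conservative. φ = z*(5 - 2*z)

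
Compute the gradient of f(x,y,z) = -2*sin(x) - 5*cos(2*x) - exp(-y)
(2*(10*sin(x) - 1)*cos(x), exp(-y), 0)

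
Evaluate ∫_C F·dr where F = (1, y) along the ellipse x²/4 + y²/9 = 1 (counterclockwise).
0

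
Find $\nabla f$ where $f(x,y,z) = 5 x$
(5, 0, 0)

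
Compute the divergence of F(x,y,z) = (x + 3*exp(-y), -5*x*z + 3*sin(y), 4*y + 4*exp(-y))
3*cos(y) + 1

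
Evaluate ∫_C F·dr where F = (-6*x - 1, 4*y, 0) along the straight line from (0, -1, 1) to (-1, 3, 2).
14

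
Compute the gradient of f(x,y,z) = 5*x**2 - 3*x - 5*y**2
(10*x - 3, -10*y, 0)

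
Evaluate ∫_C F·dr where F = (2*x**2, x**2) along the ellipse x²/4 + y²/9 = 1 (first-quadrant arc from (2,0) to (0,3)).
8/3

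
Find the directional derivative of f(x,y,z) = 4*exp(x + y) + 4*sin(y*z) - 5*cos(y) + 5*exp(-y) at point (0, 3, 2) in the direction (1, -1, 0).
sqrt(2)*(-8*exp(3)*cos(6) - 5*exp(3)*sin(3) + 5)*exp(-3)/2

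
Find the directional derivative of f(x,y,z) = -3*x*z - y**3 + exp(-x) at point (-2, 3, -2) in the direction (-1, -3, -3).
sqrt(19)*(exp(2) + 57)/19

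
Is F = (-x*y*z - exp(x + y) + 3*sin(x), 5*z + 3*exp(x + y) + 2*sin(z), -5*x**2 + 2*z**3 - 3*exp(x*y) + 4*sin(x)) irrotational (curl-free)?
No, ∇×F = (-3*x*exp(x*y) - 2*cos(z) - 5, -x*y + 10*x + 3*y*exp(x*y) - 4*cos(x), x*z + 4*exp(x + y))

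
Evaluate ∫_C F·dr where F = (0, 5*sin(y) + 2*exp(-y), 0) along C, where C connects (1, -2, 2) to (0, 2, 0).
4*sinh(2)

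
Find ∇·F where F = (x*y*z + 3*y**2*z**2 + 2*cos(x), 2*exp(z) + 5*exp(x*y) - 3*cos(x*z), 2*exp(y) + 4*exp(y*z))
5*x*exp(x*y) + y*z + 4*y*exp(y*z) - 2*sin(x)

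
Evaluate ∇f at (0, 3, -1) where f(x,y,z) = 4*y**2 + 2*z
(0, 24, 2)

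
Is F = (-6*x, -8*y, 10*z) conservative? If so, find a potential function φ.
Yes, F is conservative. φ = -3*x**2 - 4*y**2 + 5*z**2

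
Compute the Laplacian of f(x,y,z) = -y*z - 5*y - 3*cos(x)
3*cos(x)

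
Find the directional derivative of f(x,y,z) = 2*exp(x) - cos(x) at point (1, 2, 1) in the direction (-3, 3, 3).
-sqrt(3)*(sin(1) + 2*E)/3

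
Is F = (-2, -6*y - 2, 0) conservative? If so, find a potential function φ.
Yes, F is conservative. φ = -2*x - 3*y**2 - 2*y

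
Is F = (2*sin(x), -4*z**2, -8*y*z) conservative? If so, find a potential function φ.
Yes, F is conservative. φ = -4*y*z**2 - 2*cos(x)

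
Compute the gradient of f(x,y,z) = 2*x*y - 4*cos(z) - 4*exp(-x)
(2*y + 4*exp(-x), 2*x, 4*sin(z))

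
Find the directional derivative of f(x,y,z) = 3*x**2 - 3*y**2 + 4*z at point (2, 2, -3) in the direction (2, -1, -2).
28/3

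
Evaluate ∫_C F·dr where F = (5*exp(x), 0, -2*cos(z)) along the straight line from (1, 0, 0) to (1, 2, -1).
2*sin(1)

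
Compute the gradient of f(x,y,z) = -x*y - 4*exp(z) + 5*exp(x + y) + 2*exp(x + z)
(-y + 5*exp(x + y) + 2*exp(x + z), -x + 5*exp(x + y), 2*(exp(x) - 2)*exp(z))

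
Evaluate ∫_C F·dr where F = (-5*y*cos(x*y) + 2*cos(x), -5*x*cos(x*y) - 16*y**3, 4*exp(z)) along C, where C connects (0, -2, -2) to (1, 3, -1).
-260 - 5*sin(3) - 4*exp(-2) + 4*exp(-1) + 2*sin(1)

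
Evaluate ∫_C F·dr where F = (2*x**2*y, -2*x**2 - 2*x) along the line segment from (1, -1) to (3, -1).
-52/3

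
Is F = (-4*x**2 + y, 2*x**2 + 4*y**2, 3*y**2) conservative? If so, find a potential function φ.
No, ∇×F = (6*y, 0, 4*x - 1) ≠ 0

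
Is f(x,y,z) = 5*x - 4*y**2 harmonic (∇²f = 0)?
No, ∇²f = -8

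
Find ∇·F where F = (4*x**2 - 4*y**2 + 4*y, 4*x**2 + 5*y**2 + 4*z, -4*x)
8*x + 10*y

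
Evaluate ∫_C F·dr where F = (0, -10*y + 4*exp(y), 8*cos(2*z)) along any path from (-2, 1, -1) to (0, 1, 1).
8*sin(2)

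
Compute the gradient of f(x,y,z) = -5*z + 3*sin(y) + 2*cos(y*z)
(0, -2*z*sin(y*z) + 3*cos(y), -2*y*sin(y*z) - 5)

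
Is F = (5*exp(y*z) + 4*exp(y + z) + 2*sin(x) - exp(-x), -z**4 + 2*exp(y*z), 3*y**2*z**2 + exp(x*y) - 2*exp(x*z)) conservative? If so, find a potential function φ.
No, ∇×F = (x*exp(x*y) + 6*y*z**2 - 2*y*exp(y*z) + 4*z**3, -y*exp(x*y) + 5*y*exp(y*z) + 2*z*exp(x*z) + 4*exp(y + z), -5*z*exp(y*z) - 4*exp(y + z)) ≠ 0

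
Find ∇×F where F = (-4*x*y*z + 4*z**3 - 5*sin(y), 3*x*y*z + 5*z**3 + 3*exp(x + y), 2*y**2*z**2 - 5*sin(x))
(-3*x*y + 4*y*z**2 - 15*z**2, -4*x*y + 12*z**2 + 5*cos(x), 4*x*z + 3*y*z + 3*exp(x + y) + 5*cos(y))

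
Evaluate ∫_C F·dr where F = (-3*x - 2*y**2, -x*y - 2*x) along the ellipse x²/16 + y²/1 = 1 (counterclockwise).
-8*pi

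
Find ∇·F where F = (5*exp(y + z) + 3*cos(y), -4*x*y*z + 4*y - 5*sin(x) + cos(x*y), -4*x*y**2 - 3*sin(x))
-4*x*z - x*sin(x*y) + 4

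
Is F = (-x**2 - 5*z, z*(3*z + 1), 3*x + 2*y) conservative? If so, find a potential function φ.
No, ∇×F = (1 - 6*z, -8, 0) ≠ 0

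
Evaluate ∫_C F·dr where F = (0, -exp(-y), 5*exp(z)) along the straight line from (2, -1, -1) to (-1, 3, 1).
(-5*exp(2) + 1 + 4*exp(4))*exp(-3)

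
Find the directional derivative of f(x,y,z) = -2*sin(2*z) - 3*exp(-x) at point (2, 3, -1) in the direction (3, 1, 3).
3*sqrt(19)*(3 - 4*exp(2)*cos(2))*exp(-2)/19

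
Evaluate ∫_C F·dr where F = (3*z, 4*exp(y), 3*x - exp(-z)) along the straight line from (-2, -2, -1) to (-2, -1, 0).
-5 - E - 4*exp(-2) + 4*exp(-1)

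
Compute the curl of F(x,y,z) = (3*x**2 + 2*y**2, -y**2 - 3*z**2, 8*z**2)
(6*z, 0, -4*y)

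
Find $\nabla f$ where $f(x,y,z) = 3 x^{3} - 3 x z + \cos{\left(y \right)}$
(9*x**2 - 3*z, -sin(y), -3*x)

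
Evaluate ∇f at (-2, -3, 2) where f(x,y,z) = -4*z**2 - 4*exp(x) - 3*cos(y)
(-4*exp(-2), -3*sin(3), -16)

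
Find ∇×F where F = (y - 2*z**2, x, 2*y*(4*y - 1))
(16*y - 2, -4*z, 0)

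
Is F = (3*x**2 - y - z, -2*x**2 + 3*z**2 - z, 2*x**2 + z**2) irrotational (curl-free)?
No, ∇×F = (1 - 6*z, -4*x - 1, 1 - 4*x)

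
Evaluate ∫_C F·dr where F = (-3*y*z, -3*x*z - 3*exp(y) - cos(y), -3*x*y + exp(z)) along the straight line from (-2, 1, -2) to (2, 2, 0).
-3*exp(2) - sin(2) - exp(-2) + sin(1) + 3*E + 13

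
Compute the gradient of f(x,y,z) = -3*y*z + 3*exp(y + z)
(0, -3*z + 3*exp(y + z), -3*y + 3*exp(y + z))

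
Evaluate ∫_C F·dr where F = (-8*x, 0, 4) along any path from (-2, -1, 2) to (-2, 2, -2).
-16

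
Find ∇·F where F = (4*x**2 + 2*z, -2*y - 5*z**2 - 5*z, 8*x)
8*x - 2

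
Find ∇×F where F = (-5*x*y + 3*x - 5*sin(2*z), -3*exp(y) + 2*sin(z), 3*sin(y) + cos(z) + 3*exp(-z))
(3*cos(y) - 2*cos(z), -10*cos(2*z), 5*x)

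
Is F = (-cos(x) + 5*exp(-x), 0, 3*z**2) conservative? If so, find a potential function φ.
Yes, F is conservative. φ = z**3 - sin(x) - 5*exp(-x)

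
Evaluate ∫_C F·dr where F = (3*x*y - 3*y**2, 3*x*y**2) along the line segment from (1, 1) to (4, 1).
27/2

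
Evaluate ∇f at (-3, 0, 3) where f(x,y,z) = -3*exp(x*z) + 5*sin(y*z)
(-9*exp(-9), 15, 9*exp(-9))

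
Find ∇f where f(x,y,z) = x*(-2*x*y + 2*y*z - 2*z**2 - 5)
(-4*x*y + 2*y*z - 2*z**2 - 5, 2*x*(-x + z), 2*x*(y - 2*z))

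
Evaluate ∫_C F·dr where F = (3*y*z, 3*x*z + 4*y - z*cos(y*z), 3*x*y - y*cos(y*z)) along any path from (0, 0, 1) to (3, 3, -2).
-36 + sin(6)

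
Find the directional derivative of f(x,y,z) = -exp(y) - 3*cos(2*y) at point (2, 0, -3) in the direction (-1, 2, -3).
-sqrt(14)/7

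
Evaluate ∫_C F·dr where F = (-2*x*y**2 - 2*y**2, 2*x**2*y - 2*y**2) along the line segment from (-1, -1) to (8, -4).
-348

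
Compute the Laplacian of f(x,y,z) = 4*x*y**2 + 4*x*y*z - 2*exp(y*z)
8*x - 2*y**2*exp(y*z) - 2*z**2*exp(y*z)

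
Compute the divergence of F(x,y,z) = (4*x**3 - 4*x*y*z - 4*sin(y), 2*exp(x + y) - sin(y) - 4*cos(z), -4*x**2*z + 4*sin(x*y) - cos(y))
8*x**2 - 4*y*z + 2*exp(x + y) - cos(y)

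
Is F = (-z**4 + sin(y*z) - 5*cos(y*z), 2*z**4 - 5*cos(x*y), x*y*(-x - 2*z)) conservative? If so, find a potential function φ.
No, ∇×F = (-x*(x + 2*z) - 8*z**3, 2*x*y + 2*y*z + 5*y*sin(y*z) + y*cos(y*z) - 4*z**3, 5*y*sin(x*y) - 5*z*sin(y*z) - z*cos(y*z)) ≠ 0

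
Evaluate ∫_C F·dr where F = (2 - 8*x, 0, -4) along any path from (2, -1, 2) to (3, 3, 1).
-14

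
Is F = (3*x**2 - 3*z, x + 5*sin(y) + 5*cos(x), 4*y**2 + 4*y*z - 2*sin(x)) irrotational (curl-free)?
No, ∇×F = (8*y + 4*z, 2*cos(x) - 3, 1 - 5*sin(x))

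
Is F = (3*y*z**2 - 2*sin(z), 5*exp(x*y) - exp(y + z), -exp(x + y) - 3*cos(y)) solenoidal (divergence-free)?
No, ∇·F = 5*x*exp(x*y) - exp(y + z)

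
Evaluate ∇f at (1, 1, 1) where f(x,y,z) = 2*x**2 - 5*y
(4, -5, 0)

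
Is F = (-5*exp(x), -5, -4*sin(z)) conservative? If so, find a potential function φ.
Yes, F is conservative. φ = -5*y - 5*exp(x) + 4*cos(z)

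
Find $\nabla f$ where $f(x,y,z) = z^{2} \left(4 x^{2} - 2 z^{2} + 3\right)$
(8*x*z**2, 0, 2*z*(4*x**2 - 4*z**2 + 3))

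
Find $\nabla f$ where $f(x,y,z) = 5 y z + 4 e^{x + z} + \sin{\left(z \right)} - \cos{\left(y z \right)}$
(4*exp(x + z), z*(sin(y*z) + 5), y*sin(y*z) + 5*y + 4*exp(x + z) + cos(z))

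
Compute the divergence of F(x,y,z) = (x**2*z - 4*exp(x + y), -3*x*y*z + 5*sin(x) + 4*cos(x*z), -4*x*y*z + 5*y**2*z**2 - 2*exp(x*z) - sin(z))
-4*x*y - x*z - 2*x*exp(x*z) + 10*y**2*z - 4*exp(x + y) - cos(z)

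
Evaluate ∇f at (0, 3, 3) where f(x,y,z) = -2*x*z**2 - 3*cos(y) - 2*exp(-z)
(-18, 3*sin(3), 2*exp(-3))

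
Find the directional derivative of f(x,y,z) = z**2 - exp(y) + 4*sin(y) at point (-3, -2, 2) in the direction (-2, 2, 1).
8*cos(2)/3 - 2*exp(-2)/3 + 4/3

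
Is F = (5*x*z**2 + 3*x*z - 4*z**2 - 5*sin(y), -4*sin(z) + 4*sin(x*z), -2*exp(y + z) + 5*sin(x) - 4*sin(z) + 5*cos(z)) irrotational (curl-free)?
No, ∇×F = (-4*x*cos(x*z) - 2*exp(y + z) + 4*cos(z), 10*x*z + 3*x - 8*z - 5*cos(x), 4*z*cos(x*z) + 5*cos(y))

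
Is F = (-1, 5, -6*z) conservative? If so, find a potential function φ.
Yes, F is conservative. φ = -x + 5*y - 3*z**2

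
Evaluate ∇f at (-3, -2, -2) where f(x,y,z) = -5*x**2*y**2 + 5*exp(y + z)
(120, 5*exp(-4) + 180, 5*exp(-4))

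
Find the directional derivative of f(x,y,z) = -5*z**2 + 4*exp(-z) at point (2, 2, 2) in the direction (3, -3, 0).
0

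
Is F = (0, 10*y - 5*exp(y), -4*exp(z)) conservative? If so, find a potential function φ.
Yes, F is conservative. φ = 5*y**2 - 5*exp(y) - 4*exp(z)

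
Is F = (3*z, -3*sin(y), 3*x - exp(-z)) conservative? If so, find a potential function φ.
Yes, F is conservative. φ = 3*x*z + 3*cos(y) + exp(-z)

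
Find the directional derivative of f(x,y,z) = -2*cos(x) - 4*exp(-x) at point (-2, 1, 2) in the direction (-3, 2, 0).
6*sqrt(13)*(-2*exp(2) + sin(2))/13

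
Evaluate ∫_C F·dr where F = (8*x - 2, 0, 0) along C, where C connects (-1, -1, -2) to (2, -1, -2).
6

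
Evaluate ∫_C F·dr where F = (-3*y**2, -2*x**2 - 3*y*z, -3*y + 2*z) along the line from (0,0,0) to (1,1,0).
-5/3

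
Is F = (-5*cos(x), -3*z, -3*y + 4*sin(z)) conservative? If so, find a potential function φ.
Yes, F is conservative. φ = -3*y*z - 5*sin(x) - 4*cos(z)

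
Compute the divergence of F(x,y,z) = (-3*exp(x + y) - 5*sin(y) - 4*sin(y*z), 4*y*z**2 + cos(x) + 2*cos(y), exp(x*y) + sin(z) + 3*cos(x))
4*z**2 - 3*exp(x + y) - 2*sin(y) + cos(z)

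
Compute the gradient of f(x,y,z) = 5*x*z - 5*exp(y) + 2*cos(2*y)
(5*z, -5*exp(y) - 4*sin(2*y), 5*x)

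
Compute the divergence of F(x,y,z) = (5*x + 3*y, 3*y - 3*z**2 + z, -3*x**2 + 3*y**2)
8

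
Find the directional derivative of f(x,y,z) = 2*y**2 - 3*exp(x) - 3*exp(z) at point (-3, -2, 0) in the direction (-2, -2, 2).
sqrt(3)*(3 + 5*exp(3))*exp(-3)/3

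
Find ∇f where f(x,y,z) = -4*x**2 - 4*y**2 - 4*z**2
(-8*x, -8*y, -8*z)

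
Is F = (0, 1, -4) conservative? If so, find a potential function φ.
Yes, F is conservative. φ = y - 4*z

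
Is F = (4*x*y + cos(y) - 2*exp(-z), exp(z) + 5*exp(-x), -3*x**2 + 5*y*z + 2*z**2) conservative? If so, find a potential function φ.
No, ∇×F = (5*z - exp(z), 6*x + 2*exp(-z), -4*x + sin(y) - 5*exp(-x)) ≠ 0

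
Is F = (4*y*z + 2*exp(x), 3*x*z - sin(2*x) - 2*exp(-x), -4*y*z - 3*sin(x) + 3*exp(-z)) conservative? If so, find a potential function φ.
No, ∇×F = (-3*x - 4*z, 4*y + 3*cos(x), -z - 2*cos(2*x) + 2*exp(-x)) ≠ 0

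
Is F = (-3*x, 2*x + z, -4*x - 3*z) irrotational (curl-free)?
No, ∇×F = (-1, 4, 2)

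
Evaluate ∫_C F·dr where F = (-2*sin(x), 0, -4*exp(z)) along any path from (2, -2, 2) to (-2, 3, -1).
-(4 - 4*exp(3))*exp(-1)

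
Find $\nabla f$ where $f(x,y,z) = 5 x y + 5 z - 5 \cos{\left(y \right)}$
(5*y, 5*x + 5*sin(y), 5)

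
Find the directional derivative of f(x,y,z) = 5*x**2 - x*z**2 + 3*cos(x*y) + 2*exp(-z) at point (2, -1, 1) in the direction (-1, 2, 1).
sqrt(6)*(-23*E - 2 + 15*E*sin(2))*exp(-1)/6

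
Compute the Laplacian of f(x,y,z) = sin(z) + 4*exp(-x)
-sin(z) + 4*exp(-x)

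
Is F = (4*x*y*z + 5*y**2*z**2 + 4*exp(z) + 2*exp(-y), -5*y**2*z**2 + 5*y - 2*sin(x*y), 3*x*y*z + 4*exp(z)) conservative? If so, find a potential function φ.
No, ∇×F = (z*(3*x + 10*y**2), 4*x*y + 10*y**2*z - 3*y*z + 4*exp(z), -4*x*z - 10*y*z**2 - 2*y*cos(x*y) + 2*exp(-y)) ≠ 0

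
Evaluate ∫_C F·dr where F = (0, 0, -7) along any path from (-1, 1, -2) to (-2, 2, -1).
-7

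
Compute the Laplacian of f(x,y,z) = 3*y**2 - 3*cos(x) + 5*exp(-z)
3*cos(x) + 6 + 5*exp(-z)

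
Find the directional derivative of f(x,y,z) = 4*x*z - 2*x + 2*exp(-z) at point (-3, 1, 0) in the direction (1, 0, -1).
6*sqrt(2)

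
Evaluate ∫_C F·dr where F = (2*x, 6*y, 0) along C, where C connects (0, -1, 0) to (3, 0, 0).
6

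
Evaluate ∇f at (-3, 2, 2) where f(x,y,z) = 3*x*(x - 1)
(-21, 0, 0)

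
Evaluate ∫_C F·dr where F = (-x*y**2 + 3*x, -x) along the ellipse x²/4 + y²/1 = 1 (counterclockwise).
-2*pi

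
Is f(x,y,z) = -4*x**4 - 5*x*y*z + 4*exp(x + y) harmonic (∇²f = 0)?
No, ∇²f = -48*x**2 + 8*exp(x + y)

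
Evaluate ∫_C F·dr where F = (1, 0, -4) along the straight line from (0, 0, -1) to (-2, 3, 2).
-14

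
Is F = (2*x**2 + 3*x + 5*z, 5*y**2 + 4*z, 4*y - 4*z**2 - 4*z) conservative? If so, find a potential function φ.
No, ∇×F = (0, 5, 0) ≠ 0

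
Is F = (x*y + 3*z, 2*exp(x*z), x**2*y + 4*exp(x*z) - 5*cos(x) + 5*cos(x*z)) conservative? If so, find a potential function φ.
No, ∇×F = (x*(x - 2*exp(x*z)), -2*x*y - 4*z*exp(x*z) + 5*z*sin(x*z) - 5*sin(x) + 3, -x + 2*z*exp(x*z)) ≠ 0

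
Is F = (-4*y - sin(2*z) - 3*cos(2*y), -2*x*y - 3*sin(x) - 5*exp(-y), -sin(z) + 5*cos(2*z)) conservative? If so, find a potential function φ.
No, ∇×F = (0, -2*cos(2*z), -2*y - 6*sin(2*y) - 3*cos(x) + 4) ≠ 0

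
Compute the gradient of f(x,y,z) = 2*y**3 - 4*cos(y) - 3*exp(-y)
(0, 6*y**2 + 4*sin(y) + 3*exp(-y), 0)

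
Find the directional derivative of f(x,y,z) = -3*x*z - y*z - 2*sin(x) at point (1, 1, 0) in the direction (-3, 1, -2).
sqrt(14)*(3*cos(1) + 4)/7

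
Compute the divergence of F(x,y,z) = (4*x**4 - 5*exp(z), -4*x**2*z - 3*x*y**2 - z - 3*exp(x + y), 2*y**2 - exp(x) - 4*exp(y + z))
16*x**3 - 6*x*y - 3*exp(x + y) - 4*exp(y + z)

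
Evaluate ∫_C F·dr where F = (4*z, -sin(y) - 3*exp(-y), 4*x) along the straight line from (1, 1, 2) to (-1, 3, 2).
-16 - 3*exp(-1) + cos(3) - cos(1) + 3*exp(-3)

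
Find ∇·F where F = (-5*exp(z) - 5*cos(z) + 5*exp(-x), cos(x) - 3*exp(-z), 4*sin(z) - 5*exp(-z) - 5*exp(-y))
4*cos(z) + 5*exp(-z) - 5*exp(-x)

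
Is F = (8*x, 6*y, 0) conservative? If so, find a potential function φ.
Yes, F is conservative. φ = 4*x**2 + 3*y**2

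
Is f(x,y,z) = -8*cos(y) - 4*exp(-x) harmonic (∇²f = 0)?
No, ∇²f = 8*cos(y) - 4*exp(-x)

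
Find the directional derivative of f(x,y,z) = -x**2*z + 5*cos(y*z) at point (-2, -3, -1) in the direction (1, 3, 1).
2*sqrt(11)*(-4 + 15*sin(3))/11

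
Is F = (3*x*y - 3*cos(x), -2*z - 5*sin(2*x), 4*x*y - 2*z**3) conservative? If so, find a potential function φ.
No, ∇×F = (4*x + 2, -4*y, -3*x - 10*cos(2*x)) ≠ 0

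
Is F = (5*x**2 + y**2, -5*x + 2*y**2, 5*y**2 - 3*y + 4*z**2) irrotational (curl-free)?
No, ∇×F = (10*y - 3, 0, -2*y - 5)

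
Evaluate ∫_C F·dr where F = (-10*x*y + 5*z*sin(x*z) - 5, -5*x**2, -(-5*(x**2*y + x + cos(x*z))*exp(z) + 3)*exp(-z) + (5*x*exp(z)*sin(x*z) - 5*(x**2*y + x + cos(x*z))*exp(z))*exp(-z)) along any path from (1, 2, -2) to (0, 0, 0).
-3*exp(2) + 5*cos(2) + 13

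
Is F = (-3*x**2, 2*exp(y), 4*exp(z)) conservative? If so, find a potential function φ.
Yes, F is conservative. φ = -x**3 + 2*exp(y) + 4*exp(z)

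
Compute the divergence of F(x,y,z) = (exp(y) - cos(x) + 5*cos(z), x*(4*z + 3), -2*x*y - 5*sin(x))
sin(x)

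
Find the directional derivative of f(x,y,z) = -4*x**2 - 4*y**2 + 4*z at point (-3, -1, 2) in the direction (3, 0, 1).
38*sqrt(10)/5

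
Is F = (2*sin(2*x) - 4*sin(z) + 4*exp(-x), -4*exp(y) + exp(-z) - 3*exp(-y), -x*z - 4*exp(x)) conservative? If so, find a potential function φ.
No, ∇×F = (exp(-z), z + 4*exp(x) - 4*cos(z), 0) ≠ 0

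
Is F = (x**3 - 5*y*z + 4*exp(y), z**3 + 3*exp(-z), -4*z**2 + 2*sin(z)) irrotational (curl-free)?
No, ∇×F = (-3*z**2 + 3*exp(-z), -5*y, 5*z - 4*exp(y))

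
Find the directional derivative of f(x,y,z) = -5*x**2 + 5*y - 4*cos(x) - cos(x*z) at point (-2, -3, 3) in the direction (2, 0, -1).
8*sqrt(5)*(-sin(2) - sin(6) + 5)/5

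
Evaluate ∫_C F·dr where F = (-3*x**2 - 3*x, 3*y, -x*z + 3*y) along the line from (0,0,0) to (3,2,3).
-69/2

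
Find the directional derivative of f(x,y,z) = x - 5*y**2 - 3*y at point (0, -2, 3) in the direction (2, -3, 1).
-7*sqrt(14)/2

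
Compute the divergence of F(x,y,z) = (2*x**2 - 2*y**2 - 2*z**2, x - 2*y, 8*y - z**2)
4*x - 2*z - 2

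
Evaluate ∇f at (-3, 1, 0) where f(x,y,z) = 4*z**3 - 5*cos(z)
(0, 0, 0)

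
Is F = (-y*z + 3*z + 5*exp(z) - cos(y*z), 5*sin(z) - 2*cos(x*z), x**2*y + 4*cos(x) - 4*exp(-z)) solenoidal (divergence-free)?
No, ∇·F = 4*exp(-z)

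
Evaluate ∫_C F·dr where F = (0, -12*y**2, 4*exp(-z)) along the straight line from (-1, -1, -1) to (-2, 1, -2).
-4*exp(2) - 8 + 4*E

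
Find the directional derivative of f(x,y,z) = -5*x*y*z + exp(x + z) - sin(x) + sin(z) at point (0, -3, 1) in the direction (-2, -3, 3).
sqrt(22)*(-28 + 3*cos(1) + E)/22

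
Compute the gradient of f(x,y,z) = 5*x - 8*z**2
(5, 0, -16*z)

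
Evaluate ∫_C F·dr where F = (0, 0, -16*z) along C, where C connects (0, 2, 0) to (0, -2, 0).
0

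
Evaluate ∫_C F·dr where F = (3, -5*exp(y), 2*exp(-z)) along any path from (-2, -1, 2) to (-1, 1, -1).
-7*E + 2*exp(-2) + 5*exp(-1) + 3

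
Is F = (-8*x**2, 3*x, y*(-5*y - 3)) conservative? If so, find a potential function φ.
No, ∇×F = (-10*y - 3, 0, 3) ≠ 0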